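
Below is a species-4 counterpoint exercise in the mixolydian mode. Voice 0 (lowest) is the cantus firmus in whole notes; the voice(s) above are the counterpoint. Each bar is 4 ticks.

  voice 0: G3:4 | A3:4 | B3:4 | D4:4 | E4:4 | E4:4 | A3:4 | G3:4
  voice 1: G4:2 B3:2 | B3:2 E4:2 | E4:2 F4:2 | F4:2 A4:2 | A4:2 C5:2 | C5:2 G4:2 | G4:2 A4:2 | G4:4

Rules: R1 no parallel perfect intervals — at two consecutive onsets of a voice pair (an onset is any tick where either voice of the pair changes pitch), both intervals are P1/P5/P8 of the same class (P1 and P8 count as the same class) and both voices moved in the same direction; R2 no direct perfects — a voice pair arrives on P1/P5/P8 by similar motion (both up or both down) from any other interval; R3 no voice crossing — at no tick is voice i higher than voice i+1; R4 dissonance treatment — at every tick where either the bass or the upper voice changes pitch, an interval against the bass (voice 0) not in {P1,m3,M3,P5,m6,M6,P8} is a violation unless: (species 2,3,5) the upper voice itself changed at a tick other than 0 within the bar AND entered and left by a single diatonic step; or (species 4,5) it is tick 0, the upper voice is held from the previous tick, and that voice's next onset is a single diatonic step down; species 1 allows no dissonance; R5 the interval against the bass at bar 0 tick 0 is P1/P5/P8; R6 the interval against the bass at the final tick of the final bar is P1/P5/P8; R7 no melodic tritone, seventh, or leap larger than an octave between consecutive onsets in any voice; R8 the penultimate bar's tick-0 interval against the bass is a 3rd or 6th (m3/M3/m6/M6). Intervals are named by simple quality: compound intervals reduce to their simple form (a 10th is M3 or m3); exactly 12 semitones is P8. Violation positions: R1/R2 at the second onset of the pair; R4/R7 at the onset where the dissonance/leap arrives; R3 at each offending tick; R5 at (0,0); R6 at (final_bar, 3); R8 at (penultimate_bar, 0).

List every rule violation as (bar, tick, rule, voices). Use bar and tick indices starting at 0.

bar 0: v0=G3 v1=G4 downbeat P8
bar 1: v0=A3 v1=B3 downbeat M2
bar 2: v0=B3 v1=E4 downbeat P4
bar 3: v0=D4 v1=F4 downbeat m3
bar 4: v0=E4 v1=A4 downbeat P4
bar 5: v0=E4 v1=C5 downbeat m6
bar 6: v0=A3 v1=G4 downbeat m7
bar 7: v0=G3 v1=G4 downbeat P8
  -> R4 @ bar 1 tick 0 v(0, 1): A3/B3 M2 untreated
  -> R4 @ bar 2 tick 0 v(0, 1): B3/E4 P4 untreated
  -> R4 @ bar 2 tick 2 v(0, 1): B3/F4 TT untreated
  -> R4 @ bar 4 tick 0 v(0, 1): E4/A4 P4 untreated
  -> R4 @ bar 6 tick 0 v(0, 1): A3/G4 m7 untreated
  -> R8 @ bar 6 tick 0 v(0, 1): penult m7 not 3rd/6th
  -> R1 @ bar 7 tick 0 v(0, 1): A3/A4 P8 -> G3/G4 P8 similar

(1, 0, R4, (0, 1))
(2, 0, R4, (0, 1))
(2, 2, R4, (0, 1))
(4, 0, R4, (0, 1))
(6, 0, R4, (0, 1))
(6, 0, R8, (0, 1))
(7, 0, R1, (0, 1))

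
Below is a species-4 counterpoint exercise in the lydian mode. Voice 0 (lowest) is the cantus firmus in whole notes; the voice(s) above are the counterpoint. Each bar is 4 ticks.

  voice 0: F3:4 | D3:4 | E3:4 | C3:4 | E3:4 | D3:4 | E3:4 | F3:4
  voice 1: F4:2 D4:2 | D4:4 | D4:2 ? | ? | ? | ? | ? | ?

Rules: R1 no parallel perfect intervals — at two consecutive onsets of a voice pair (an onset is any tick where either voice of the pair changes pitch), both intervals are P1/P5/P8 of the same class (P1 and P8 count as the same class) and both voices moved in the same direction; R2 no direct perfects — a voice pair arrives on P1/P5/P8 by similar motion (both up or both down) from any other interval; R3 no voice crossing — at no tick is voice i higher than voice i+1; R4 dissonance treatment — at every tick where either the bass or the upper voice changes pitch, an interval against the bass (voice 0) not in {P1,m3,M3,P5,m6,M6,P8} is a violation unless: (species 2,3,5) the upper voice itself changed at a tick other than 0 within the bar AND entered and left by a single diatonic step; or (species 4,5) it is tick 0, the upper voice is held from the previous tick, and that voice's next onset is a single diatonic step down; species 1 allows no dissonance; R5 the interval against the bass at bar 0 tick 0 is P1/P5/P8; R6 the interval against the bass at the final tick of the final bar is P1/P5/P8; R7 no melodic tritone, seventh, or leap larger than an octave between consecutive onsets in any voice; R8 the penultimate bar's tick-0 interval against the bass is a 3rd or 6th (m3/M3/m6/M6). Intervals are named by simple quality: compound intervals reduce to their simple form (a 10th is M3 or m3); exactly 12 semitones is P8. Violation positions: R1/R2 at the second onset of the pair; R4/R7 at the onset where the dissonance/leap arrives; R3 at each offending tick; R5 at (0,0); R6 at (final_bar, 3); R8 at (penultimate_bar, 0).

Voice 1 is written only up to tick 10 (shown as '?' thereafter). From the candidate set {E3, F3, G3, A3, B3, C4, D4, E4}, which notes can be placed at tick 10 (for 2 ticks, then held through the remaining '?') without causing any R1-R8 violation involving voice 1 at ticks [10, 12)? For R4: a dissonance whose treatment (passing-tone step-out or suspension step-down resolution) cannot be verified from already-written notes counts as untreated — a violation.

E3: violates R7
F3: violates R4
G3: legal
A3: violates R4
B3: legal
C4: legal
D4: legal
E4: legal

{B3, C4, D4, E4, G3}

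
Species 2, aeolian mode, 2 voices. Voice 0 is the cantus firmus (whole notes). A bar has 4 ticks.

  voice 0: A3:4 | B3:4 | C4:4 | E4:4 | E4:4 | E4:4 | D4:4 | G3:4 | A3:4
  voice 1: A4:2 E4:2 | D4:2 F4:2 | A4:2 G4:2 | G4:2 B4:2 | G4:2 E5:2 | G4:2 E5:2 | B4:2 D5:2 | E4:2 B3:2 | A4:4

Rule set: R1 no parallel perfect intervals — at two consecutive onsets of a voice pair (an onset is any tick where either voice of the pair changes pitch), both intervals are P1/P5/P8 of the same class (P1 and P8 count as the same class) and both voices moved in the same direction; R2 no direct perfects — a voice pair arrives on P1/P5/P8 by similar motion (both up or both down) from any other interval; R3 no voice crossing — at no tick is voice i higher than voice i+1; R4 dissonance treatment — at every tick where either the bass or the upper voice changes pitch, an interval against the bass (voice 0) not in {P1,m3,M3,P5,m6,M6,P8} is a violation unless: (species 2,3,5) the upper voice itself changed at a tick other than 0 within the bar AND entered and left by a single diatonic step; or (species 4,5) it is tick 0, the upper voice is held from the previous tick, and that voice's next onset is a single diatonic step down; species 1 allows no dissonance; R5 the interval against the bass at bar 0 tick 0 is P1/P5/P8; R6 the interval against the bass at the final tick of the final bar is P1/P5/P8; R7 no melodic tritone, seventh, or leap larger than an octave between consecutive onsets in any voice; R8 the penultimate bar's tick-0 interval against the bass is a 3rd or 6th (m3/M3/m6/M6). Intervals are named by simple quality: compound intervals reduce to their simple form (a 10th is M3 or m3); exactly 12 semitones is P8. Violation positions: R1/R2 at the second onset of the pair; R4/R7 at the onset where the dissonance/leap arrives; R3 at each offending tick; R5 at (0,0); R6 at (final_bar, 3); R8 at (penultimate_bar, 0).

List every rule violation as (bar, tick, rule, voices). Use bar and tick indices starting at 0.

(1, 2, R4, (0, 1))
(7, 0, R7, (1,))
(8, 0, R2, (0, 1))
(8, 0, R7, (1,))

bar 0: v0=A3 v1=A4 downbeat P8
bar 1: v0=B3 v1=D4 downbeat m3
bar 2: v0=C4 v1=A4 downbeat M6
bar 3: v0=E4 v1=G4 downbeat m3
bar 4: v0=E4 v1=G4 downbeat m3
bar 5: v0=E4 v1=G4 downbeat m3
bar 6: v0=D4 v1=B4 downbeat M6
bar 7: v0=G3 v1=E4 downbeat M6
bar 8: v0=A3 v1=A4 downbeat P8
  -> R4 @ bar 1 tick 2 v(0, 1): B3/F4 TT untreated
  -> R7 @ bar 7 tick 0 v(1,): D5->E4 leap 10st
  -> R2 @ bar 8 tick 0 v(0, 1): G3/B3 M3 -> A3/A4 P8 similar
  -> R7 @ bar 8 tick 0 v(1,): B3->A4 leap 10st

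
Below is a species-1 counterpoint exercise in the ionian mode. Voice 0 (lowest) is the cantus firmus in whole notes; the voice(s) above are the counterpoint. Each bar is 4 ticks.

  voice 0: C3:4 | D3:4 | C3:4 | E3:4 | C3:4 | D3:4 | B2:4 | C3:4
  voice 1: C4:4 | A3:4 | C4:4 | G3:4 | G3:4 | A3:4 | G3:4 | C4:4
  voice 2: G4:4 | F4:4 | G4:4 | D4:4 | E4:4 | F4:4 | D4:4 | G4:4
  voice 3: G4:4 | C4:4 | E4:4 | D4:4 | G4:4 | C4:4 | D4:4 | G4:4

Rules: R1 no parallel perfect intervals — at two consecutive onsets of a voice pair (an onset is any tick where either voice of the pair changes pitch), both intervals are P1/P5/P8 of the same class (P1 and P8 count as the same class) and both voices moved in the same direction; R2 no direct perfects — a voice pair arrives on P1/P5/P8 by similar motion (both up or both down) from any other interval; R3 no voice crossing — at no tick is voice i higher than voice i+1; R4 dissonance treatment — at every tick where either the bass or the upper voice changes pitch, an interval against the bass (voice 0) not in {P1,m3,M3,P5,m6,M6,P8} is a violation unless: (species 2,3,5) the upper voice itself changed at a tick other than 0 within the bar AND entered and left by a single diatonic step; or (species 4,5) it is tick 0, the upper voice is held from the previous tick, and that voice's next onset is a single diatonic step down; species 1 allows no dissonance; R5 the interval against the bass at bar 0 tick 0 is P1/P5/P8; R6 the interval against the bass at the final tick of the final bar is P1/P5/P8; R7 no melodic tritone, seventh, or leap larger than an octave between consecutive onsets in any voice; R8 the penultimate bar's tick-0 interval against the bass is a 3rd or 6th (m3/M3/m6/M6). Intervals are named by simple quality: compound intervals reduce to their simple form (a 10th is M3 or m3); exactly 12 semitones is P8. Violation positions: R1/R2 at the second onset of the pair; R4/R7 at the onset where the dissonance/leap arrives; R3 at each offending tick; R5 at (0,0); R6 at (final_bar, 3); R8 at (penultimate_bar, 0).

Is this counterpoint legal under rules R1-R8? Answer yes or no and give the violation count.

bar 0: v0=C3 v1=C4 v2=G4 v3=G4 (P5)
bar 1: v0=D3 v1=A3 v2=F4 v3=C4 (m7)
bar 2: v0=C3 v1=C4 v2=G4 v3=E4 (M3)
bar 3: v0=E3 v1=G3 v2=D4 v3=D4 (m7)
bar 4: v0=C3 v1=G3 v2=E4 v3=G4 (P5)
bar 5: v0=D3 v1=A3 v2=F4 v3=C4 (m7)
bar 6: v0=B2 v1=G3 v2=D4 v3=D4 (m3)
bar 7: v0=C3 v1=C4 v2=G4 v3=G4 (P5)
  R3 @ bar1.0: F4 above C4
  R4 @ bar1.0: D3/C4 m7 untreated
  R3 @ bar1.1: F4 above C4
  R3 @ bar1.2: F4 above C4
  R3 @ bar1.3: F4 above C4
  R2 @ bar2.0: A3/F4 m6 -> C4/G4 P5 similar
  R3 @ bar2.0: G4 above E4
  R3 @ bar2.1: G4 above E4
  R3 @ bar2.2: G4 above E4
  R3 @ bar2.3: G4 above E4
  R1 @ bar3.0: C4/G4 P5 -> G3/D4 P5 similar
  R2 @ bar3.0: C4/E4 M3 -> G3/D4 P5 similar
  R2 @ bar3.0: G4/E4 m3 -> D4/D4 P1 similar
  R4 @ bar3.0: E3/D4 m7 untreated
  R4 @ bar3.0: E3/D4 m7 untreated
  R1 @ bar5.0: C3/G3 P5 -> D3/A3 P5 similar
  R3 @ bar5.0: F4 above C4
  R4 @ bar5.0: D3/C4 m7 untreated
  R3 @ bar5.1: F4 above C4
  R3 @ bar5.2: F4 above C4
  R3 @ bar5.3: F4 above C4
  R2 @ bar6.0: A3/F4 m6 -> G3/D4 P5 similar
  R1 @ bar7.0: G3/D4 P5 -> C4/G4 P5 similar
  R1 @ bar7.0: G3/D4 P5 -> C4/G4 P5 similar
  R1 @ bar7.0: D4/D4 P1 -> G4/G4 P1 similar
  R2 @ bar7.0: B2/G3 m6 -> C3/C4 P8 similar
  R2 @ bar7.0: B2/D4 m3 -> C3/G4 P5 similar
  R2 @ bar7.0: B2/D4 m3 -> C3/G4 P5 similar

No (28 violations)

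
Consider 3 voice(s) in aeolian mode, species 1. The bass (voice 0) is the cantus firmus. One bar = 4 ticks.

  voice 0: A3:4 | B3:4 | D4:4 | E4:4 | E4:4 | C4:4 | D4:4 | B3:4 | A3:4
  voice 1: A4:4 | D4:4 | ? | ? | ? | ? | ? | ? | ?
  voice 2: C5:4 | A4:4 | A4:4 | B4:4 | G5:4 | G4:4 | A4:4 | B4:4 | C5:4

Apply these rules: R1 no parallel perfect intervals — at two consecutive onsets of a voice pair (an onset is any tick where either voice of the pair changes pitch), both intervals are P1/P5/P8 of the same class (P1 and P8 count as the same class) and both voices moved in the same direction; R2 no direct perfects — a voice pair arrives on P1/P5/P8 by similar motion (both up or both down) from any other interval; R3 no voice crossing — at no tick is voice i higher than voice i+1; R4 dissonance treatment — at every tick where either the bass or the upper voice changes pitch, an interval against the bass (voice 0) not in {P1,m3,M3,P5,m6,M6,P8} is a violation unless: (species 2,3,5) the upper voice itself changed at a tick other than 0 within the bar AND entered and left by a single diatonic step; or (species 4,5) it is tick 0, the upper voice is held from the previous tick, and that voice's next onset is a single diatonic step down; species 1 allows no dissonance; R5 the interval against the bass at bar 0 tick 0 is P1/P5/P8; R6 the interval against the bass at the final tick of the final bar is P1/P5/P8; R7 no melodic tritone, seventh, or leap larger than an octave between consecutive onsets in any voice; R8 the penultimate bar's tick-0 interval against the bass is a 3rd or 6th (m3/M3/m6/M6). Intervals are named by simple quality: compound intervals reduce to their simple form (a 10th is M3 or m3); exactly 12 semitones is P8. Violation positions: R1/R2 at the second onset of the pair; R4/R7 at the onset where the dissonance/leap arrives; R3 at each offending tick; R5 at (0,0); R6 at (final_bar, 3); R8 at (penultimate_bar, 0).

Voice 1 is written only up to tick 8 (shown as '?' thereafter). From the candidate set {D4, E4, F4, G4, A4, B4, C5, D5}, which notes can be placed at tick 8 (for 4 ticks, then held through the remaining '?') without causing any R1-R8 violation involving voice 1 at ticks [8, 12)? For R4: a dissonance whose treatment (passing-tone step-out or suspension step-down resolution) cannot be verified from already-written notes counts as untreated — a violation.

{D4, F4}

D4: legal
E4: violates R4
F4: legal
G4: violates R4
A4: violates R2
B4: violates R3
C5: violates R3,R4,R7
D5: violates R2,R3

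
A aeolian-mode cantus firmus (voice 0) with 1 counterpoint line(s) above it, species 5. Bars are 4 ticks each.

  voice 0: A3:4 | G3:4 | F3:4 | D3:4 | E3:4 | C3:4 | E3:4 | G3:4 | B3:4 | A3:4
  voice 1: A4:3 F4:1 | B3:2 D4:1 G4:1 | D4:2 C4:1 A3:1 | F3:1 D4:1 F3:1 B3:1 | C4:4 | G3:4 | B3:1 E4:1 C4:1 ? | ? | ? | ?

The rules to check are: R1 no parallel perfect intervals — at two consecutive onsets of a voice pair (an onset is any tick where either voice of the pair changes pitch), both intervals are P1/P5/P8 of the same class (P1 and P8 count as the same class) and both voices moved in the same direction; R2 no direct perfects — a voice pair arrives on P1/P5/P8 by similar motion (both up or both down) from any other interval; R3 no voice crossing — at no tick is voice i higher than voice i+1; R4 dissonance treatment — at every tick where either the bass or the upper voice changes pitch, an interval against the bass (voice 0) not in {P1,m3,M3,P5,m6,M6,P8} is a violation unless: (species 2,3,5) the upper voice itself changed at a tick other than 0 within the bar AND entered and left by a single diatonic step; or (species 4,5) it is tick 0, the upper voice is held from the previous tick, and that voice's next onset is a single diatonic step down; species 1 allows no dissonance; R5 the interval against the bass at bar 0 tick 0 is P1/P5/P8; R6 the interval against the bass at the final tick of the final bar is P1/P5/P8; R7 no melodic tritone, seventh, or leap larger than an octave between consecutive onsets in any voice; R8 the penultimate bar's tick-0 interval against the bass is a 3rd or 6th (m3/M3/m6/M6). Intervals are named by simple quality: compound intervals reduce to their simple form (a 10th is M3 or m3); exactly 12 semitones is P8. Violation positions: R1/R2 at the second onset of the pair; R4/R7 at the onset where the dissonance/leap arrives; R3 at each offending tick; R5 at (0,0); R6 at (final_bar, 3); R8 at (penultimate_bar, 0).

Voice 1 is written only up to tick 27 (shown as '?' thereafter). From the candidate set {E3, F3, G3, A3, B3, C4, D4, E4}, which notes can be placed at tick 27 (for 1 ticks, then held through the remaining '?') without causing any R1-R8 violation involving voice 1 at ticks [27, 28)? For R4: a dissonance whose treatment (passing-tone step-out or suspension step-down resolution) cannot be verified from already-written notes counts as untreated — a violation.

E3: legal
F3: violates R4
G3: legal
A3: violates R4
B3: legal
C4: legal
D4: violates R4
E4: legal

{B3, C4, E3, E4, G3}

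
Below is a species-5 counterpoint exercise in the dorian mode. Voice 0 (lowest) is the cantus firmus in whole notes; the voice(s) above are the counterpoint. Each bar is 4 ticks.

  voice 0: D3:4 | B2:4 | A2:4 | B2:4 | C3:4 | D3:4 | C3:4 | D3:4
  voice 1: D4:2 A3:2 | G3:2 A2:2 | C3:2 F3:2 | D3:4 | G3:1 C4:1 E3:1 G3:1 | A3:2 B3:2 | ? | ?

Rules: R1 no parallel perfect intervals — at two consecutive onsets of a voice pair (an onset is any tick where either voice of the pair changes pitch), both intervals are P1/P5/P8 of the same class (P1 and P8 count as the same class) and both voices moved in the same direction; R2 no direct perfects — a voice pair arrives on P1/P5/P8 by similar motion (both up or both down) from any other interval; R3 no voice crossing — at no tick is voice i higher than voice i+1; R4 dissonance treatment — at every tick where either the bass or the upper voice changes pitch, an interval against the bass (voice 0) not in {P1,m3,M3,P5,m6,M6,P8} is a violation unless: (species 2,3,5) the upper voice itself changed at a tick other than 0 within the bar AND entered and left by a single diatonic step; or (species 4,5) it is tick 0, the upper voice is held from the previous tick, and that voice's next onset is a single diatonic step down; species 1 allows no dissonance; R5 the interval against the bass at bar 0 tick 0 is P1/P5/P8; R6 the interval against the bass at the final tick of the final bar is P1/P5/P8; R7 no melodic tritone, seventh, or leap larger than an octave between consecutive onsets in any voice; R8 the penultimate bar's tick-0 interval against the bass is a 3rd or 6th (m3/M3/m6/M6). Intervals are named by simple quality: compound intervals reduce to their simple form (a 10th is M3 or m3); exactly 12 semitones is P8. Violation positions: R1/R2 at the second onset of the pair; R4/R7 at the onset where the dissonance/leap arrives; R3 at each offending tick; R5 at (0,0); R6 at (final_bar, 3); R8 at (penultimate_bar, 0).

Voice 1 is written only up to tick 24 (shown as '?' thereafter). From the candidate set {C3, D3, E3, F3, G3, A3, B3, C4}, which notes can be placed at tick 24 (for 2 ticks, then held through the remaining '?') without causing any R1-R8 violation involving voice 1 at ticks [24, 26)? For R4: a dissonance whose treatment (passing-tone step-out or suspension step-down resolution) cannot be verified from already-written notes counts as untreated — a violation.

{A3, E3}

C3: violates R2,R7,R8
D3: violates R4,R8
E3: legal
F3: violates R4,R7,R8
G3: violates R2,R8
A3: legal
B3: violates R4,R8
C4: violates R8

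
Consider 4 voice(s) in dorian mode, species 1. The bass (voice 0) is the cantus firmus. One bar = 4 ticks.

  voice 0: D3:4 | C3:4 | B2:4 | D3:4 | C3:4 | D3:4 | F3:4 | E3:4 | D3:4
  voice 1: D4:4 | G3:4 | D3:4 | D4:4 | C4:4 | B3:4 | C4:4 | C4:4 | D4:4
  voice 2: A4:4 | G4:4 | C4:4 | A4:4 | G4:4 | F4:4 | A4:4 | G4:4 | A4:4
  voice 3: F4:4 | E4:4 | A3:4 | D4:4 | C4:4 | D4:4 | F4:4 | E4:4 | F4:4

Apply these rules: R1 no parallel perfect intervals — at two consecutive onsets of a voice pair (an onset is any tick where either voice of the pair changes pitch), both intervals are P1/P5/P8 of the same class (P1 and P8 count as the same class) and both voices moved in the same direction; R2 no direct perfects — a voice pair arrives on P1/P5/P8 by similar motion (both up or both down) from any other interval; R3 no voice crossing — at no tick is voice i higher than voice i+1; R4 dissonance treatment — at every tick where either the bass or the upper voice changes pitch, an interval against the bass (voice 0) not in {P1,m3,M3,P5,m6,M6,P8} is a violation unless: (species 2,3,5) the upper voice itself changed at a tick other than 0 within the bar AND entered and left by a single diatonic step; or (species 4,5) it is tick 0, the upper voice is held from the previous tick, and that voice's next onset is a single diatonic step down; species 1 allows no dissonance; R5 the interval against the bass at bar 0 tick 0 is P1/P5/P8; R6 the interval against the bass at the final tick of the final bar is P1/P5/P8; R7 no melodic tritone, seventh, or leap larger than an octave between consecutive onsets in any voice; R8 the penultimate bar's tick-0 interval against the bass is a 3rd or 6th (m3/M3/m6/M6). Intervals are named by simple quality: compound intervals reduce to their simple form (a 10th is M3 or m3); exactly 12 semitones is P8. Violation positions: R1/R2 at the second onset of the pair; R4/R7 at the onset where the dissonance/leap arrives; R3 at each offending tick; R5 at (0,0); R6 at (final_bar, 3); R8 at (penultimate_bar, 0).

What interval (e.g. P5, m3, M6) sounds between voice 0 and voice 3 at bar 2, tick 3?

m7

voice 0=B2 voice 3=A3 -> m7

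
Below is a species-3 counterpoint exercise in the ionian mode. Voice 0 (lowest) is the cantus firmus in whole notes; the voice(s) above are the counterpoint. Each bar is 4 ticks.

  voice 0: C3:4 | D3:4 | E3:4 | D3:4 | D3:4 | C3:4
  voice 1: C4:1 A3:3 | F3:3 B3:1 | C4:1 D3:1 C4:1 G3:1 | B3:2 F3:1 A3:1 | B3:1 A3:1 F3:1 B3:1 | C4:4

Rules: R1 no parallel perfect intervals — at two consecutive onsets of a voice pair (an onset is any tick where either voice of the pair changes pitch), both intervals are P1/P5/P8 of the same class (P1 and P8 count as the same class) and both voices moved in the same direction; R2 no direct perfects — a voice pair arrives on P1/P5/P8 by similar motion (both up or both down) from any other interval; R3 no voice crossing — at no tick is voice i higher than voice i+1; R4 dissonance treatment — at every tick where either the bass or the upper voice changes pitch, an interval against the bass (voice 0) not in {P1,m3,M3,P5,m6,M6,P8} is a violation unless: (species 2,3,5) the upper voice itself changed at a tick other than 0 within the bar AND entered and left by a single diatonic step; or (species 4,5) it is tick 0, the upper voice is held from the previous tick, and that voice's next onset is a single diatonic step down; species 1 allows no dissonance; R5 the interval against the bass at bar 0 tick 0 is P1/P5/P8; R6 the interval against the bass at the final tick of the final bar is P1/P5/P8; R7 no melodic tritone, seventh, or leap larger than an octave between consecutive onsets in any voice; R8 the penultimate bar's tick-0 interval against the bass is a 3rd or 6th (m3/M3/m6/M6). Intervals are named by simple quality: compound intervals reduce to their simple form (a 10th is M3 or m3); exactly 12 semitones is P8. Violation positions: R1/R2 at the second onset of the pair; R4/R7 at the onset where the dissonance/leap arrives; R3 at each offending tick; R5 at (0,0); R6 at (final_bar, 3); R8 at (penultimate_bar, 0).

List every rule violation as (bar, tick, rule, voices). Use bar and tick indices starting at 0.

(1, 3, R7, (1,))
(2, 1, R3, (0, 1))
(2, 1, R4, (0, 1))
(2, 1, R7, (1,))
(2, 2, R7, (1,))
(3, 2, R7, (1,))
(4, 3, R7, (1,))

bar 0: v0=C3 v1=C4 downbeat P8
bar 1: v0=D3 v1=F3 downbeat m3
bar 2: v0=E3 v1=C4 downbeat m6
bar 3: v0=D3 v1=B3 downbeat M6
bar 4: v0=D3 v1=B3 downbeat M6
bar 5: v0=C3 v1=C4 downbeat P8
  -> R7 @ bar 1 tick 3 v(1,): F3->B3 leap 6st
  -> R3 @ bar 2 tick 1 v(0, 1): E3 above D3
  -> R4 @ bar 2 tick 1 v(0, 1): E3/D3 M2 untreated
  -> R7 @ bar 2 tick 1 v(1,): C4->D3 leap 10st
  -> R7 @ bar 2 tick 2 v(1,): D3->C4 leap 10st
  -> R7 @ bar 3 tick 2 v(1,): B3->F3 leap 6st
  -> R7 @ bar 4 tick 3 v(1,): F3->B3 leap 6st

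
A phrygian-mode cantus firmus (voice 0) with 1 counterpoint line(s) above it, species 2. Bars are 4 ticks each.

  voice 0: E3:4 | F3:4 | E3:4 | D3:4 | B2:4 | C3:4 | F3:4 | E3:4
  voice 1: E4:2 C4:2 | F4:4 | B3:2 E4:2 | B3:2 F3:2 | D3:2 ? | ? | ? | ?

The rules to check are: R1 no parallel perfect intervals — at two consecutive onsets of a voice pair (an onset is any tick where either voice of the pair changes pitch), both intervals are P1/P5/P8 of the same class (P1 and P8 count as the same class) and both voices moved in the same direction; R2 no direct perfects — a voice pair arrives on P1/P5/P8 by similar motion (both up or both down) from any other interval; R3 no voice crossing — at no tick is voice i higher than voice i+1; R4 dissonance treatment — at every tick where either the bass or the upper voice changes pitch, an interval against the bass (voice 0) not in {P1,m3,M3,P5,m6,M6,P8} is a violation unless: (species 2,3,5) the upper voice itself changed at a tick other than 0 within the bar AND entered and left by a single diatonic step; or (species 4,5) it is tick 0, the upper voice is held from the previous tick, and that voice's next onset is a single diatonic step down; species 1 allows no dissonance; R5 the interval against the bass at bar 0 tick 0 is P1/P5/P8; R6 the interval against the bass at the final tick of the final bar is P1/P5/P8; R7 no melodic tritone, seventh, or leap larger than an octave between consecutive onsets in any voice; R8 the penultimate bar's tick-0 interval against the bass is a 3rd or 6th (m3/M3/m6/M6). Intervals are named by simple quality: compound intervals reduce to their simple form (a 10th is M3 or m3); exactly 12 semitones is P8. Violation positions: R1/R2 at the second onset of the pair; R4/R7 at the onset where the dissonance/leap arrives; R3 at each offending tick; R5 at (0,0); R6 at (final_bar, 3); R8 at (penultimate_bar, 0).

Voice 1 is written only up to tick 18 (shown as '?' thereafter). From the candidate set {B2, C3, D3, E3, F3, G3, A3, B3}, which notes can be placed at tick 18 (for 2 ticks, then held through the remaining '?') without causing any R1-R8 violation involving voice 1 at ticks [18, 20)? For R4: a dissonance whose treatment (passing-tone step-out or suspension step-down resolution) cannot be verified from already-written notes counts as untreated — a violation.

B2: legal
C3: violates R4
D3: legal
E3: violates R4
F3: violates R4
G3: legal
A3: violates R4
B3: legal

{B2, B3, D3, G3}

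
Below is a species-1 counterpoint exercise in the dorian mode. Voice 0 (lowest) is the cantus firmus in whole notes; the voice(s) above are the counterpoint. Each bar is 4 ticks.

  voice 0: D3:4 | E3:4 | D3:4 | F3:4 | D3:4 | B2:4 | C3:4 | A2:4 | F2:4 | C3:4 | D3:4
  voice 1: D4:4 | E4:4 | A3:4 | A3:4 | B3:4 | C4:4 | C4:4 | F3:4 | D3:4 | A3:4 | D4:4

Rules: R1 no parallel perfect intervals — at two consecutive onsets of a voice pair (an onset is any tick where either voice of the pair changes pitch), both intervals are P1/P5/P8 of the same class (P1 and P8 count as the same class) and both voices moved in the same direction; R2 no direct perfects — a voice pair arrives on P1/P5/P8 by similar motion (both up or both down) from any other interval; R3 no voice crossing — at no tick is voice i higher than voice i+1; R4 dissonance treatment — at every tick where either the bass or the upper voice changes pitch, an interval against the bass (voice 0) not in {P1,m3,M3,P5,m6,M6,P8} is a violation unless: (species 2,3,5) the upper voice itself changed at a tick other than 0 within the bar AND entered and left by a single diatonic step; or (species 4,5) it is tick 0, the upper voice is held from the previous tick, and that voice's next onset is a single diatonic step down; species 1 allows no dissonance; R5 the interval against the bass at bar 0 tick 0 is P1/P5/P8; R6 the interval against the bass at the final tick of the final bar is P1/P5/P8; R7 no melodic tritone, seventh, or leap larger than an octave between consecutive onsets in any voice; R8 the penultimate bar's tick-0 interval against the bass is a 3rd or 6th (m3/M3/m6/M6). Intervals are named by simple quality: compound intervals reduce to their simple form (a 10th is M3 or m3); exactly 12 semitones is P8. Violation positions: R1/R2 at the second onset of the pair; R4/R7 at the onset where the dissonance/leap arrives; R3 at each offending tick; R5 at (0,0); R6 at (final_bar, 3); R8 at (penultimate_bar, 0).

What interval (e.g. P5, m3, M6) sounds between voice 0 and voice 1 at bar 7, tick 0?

voice 0=A2 voice 1=F3 -> m6

m6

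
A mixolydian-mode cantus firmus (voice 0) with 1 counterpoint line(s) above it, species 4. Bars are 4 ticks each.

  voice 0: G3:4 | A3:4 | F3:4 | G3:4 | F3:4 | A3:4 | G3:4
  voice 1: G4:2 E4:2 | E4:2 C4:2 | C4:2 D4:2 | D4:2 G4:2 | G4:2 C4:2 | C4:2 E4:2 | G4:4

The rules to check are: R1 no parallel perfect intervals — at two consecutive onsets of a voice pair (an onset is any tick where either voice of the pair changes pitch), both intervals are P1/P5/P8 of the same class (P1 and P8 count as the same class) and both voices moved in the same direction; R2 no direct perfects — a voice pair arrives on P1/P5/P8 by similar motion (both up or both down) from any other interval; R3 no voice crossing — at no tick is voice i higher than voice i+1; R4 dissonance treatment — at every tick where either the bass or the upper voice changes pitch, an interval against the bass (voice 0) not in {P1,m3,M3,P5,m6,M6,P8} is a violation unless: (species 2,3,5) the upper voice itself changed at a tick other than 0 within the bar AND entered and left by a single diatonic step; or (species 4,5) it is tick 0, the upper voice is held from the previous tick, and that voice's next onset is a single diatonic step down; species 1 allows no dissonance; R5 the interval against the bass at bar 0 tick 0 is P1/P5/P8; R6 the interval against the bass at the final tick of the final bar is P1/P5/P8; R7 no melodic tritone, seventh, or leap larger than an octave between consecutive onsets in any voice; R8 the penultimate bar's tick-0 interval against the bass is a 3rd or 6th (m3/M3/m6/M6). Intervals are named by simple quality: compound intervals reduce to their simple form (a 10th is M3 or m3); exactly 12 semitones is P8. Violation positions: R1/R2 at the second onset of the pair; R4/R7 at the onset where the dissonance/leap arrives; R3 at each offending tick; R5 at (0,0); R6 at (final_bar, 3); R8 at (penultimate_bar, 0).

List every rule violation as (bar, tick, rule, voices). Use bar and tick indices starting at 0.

bar 0: v0=G3 v1=G4 downbeat P8
bar 1: v0=A3 v1=E4 downbeat P5
bar 2: v0=F3 v1=C4 downbeat P5
bar 3: v0=G3 v1=D4 downbeat P5
bar 4: v0=F3 v1=G4 downbeat M2
bar 5: v0=A3 v1=C4 downbeat m3
bar 6: v0=G3 v1=G4 downbeat P8
  -> R4 @ bar 4 tick 0 v(0, 1): F3/G4 M2 untreated

(4, 0, R4, (0, 1))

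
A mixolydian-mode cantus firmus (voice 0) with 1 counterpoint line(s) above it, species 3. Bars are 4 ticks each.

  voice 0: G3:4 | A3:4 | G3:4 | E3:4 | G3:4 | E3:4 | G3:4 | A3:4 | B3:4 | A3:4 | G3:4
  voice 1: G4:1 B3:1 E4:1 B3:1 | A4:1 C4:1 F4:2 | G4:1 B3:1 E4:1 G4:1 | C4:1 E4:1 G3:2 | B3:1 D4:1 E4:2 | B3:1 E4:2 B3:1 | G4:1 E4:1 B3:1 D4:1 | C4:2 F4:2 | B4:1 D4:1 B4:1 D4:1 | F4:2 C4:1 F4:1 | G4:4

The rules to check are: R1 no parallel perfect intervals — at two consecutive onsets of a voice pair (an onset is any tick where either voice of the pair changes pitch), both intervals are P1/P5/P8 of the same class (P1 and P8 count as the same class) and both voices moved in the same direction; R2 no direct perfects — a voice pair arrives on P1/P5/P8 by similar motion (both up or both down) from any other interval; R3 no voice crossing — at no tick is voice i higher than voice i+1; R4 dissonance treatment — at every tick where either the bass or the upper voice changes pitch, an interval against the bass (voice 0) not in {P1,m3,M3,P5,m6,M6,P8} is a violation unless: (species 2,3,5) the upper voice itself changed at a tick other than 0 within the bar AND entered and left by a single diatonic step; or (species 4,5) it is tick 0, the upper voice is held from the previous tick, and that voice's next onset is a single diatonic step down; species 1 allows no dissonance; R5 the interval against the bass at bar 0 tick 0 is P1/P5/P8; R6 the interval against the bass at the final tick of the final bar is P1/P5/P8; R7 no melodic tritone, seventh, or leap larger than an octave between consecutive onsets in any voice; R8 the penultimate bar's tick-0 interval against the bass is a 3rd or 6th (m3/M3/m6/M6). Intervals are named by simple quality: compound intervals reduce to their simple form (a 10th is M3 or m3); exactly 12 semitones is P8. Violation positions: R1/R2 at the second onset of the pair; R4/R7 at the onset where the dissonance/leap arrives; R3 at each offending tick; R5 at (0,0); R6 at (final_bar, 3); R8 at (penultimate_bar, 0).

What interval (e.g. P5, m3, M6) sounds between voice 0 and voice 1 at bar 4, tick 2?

M6

voice 0=G3 voice 1=E4 -> M6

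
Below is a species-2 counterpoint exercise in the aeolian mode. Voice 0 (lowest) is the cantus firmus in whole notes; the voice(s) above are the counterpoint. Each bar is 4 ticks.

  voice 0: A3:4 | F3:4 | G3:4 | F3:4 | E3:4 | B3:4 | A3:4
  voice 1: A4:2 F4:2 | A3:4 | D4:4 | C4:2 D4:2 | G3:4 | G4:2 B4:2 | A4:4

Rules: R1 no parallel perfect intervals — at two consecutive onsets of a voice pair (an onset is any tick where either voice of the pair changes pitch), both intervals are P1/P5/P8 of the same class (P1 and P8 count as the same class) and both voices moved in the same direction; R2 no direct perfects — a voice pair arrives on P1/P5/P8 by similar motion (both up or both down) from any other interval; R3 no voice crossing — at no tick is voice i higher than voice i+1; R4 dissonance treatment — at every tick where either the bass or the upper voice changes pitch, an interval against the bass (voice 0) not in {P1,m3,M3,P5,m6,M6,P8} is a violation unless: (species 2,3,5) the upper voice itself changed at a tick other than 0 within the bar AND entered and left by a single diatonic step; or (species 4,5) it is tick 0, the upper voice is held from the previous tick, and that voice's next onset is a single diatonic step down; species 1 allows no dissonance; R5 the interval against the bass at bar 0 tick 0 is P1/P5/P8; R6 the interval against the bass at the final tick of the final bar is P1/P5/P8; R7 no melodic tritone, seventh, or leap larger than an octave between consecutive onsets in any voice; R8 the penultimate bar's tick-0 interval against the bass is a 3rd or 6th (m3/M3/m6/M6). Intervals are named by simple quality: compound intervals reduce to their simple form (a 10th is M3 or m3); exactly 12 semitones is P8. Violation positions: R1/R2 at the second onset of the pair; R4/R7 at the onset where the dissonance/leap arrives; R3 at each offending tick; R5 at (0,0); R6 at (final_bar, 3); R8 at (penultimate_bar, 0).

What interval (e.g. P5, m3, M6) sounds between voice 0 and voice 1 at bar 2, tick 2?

P5

voice 0=G3 voice 1=D4 -> P5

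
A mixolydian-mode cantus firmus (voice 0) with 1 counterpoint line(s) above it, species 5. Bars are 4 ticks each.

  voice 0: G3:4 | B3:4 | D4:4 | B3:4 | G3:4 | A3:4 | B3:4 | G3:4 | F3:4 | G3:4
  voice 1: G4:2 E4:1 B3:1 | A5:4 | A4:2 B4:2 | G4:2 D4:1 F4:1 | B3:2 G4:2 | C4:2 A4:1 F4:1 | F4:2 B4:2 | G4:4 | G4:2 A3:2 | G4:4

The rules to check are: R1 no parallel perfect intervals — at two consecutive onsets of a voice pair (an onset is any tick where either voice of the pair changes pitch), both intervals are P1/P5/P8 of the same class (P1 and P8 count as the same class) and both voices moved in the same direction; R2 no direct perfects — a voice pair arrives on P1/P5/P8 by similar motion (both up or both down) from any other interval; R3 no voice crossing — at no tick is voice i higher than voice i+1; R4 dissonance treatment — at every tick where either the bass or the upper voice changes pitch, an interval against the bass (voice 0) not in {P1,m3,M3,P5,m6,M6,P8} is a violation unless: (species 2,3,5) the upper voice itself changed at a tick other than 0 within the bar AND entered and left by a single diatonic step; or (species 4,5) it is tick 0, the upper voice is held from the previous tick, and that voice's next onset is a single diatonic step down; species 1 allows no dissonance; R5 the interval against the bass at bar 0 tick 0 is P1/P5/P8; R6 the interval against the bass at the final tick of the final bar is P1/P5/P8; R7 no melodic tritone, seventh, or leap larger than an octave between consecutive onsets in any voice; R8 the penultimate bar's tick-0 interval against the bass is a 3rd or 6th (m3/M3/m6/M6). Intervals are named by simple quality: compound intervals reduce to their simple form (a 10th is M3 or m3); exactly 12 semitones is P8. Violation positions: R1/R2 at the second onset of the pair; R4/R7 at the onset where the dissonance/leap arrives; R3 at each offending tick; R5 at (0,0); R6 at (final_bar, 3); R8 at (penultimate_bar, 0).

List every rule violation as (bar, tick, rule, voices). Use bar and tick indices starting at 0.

(1, 0, R4, (0, 1))
(1, 0, R7, (1,))
(3, 3, R4, (0, 1))
(4, 0, R7, (1,))
(6, 0, R4, (0, 1))
(6, 2, R7, (1,))
(7, 0, R1, (0, 1))
(8, 0, R4, (0, 1))
(8, 0, R8, (0, 1))
(8, 2, R7, (1,))
(9, 0, R2, (0, 1))
(9, 0, R7, (1,))

bar 0: v0=G3 v1=G4 downbeat P8
bar 1: v0=B3 v1=A5 downbeat m7
bar 2: v0=D4 v1=A4 downbeat P5
bar 3: v0=B3 v1=G4 downbeat m6
bar 4: v0=G3 v1=B3 downbeat M3
bar 5: v0=A3 v1=C4 downbeat m3
bar 6: v0=B3 v1=F4 downbeat TT
bar 7: v0=G3 v1=G4 downbeat P8
bar 8: v0=F3 v1=G4 downbeat M2
bar 9: v0=G3 v1=G4 downbeat P8
  -> R4 @ bar 1 tick 0 v(0, 1): B3/A5 m7 untreated
  -> R7 @ bar 1 tick 0 v(1,): B3->A5 leap 22st
  -> R4 @ bar 3 tick 3 v(0, 1): B3/F4 TT untreated
  -> R7 @ bar 4 tick 0 v(1,): F4->B3 leap 6st
  -> R4 @ bar 6 tick 0 v(0, 1): B3/F4 TT untreated
  -> R7 @ bar 6 tick 2 v(1,): F4->B4 leap 6st
  -> R1 @ bar 7 tick 0 v(0, 1): B3/B4 P8 -> G3/G4 P8 similar
  -> R4 @ bar 8 tick 0 v(0, 1): F3/G4 M2 untreated
  -> R8 @ bar 8 tick 0 v(0, 1): penult M2 not 3rd/6th
  -> R7 @ bar 8 tick 2 v(1,): G4->A3 leap 10st
  -> R2 @ bar 9 tick 0 v(0, 1): F3/A3 M3 -> G3/G4 P8 similar
  -> R7 @ bar 9 tick 0 v(1,): A3->G4 leap 10st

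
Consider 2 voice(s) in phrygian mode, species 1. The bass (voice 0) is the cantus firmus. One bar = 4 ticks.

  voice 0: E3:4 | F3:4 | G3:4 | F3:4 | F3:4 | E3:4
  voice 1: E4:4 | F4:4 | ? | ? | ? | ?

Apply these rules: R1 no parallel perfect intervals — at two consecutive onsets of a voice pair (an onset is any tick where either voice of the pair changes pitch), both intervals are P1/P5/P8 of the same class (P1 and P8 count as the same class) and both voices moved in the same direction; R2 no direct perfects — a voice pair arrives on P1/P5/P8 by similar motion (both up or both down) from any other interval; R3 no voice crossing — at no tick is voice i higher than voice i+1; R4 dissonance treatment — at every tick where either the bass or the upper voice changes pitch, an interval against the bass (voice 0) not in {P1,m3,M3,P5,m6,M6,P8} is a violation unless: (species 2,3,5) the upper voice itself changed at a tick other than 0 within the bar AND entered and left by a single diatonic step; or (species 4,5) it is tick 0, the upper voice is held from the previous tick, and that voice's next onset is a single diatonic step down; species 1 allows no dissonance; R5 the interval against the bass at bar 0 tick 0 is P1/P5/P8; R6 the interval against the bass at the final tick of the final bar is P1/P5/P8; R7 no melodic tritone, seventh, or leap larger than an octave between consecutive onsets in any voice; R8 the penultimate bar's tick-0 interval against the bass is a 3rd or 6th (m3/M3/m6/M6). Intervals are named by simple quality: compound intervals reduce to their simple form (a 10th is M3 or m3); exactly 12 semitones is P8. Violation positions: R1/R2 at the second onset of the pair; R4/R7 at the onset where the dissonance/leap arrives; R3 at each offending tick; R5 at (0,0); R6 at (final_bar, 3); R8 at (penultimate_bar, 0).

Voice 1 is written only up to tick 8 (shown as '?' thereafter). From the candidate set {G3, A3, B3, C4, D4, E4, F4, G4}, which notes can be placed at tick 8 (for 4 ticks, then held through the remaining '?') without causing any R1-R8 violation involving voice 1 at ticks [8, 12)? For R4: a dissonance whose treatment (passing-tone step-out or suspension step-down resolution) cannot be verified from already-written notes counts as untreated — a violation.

{D4, E4}

G3: violates R7
A3: violates R4
B3: violates R7
C4: violates R4
D4: legal
E4: legal
F4: violates R4
G4: violates R1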